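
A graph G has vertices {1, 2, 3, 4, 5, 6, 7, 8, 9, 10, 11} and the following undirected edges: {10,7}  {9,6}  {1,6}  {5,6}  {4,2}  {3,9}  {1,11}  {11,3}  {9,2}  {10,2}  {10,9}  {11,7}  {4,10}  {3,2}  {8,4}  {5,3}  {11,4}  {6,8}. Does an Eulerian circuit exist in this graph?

Degrees: 1:2, 2:4, 3:4, 4:4, 5:2, 6:4, 7:2, 8:2, 9:4, 10:4, 11:4
All degrees are even and the non-isolated vertices are connected — an Eulerian circuit exists.

Yes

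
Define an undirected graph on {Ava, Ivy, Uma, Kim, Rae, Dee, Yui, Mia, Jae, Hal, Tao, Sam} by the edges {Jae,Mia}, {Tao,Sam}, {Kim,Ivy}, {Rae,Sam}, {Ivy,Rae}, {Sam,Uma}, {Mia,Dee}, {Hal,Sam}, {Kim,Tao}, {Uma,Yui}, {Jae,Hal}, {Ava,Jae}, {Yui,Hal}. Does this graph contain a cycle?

Yes

|V| = 12, |E| = 13, number of components = 1.
Since 13 > 12 - 1, a cycle must exist; for instance Hal-Yui-Uma-Sam-Hal.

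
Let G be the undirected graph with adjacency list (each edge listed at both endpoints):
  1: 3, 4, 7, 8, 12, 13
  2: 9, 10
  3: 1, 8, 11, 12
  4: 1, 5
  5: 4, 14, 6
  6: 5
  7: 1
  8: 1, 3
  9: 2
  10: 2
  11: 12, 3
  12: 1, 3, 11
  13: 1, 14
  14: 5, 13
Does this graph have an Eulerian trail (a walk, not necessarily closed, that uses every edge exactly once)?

Degrees: 1:6, 2:2, 3:4, 4:2, 5:3, 6:1, 7:1, 8:2, 9:1, 10:1, 11:2, 12:3, 13:2, 14:2
Odd-degree vertices: 5, 6, 7, 9, 10, 12 (6 total).
With 6 odd-degree vertices (more than two), no single trail can use every edge.

No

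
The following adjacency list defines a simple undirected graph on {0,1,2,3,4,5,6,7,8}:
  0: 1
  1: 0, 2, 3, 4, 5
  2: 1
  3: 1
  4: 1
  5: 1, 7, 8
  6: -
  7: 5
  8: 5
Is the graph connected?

No

Component: {6}
Component: {0, 1, 2, 3, 4, 5, 7, 8}
There are 2 separate components, so the graph is not connected.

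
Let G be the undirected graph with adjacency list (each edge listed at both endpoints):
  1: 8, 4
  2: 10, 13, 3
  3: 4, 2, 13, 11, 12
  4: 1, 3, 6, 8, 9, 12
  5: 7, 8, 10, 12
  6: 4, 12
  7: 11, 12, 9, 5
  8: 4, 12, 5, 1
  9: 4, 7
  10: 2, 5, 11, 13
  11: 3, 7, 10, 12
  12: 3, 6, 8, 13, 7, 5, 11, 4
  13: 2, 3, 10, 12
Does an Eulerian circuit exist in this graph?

No

Degrees: 1:2, 2:3, 3:5, 4:6, 5:4, 6:2, 7:4, 8:4, 9:2, 10:4, 11:4, 12:8, 13:4
Vertices with odd degree: 2, 3. An Eulerian circuit requires all degrees even.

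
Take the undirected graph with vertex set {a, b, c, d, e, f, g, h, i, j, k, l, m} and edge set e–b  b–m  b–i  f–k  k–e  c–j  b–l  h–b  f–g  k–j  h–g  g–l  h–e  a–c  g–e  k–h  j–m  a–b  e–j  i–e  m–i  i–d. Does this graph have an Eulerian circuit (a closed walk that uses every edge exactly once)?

Degrees: a:2, b:6, c:2, d:1, e:6, f:2, g:4, h:4, i:4, j:4, k:4, l:2, m:3
Vertices with odd degree: d, m. An Eulerian circuit requires all degrees even.

No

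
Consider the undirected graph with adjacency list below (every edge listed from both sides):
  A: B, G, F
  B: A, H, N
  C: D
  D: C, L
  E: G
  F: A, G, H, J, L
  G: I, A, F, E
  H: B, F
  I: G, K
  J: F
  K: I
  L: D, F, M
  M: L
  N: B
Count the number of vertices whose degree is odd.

Degrees: A:3, B:3, C:1, D:2, E:1, F:5, G:4, H:2, I:2, J:1, K:1, L:3, M:1, N:1
Odd-degree vertices: A, B, C, E, F, J, K, L, M, N.

10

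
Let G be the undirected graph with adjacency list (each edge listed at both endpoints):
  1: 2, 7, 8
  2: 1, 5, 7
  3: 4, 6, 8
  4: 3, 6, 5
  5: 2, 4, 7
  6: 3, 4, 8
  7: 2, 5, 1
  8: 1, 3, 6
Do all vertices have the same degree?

Degrees: 1:3, 2:3, 3:3, 4:3, 5:3, 6:3, 7:3, 8:3
All degrees equal 3; the graph is regular.

Yes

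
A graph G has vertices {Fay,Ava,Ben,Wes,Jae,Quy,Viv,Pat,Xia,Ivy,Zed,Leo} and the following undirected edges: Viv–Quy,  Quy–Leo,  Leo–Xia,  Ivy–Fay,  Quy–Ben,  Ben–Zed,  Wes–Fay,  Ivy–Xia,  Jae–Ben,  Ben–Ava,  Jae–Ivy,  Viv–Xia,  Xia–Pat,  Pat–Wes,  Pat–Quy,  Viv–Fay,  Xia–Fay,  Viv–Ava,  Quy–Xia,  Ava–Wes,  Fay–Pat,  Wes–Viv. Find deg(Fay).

Neighbors of Fay: Wes, Viv, Pat, Xia, Ivy.

5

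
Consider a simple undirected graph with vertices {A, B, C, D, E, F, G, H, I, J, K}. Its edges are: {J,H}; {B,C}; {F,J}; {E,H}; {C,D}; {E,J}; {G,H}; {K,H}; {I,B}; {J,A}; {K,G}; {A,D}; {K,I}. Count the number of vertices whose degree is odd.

Degrees: A:2, B:2, C:2, D:2, E:2, F:1, G:2, H:4, I:2, J:4, K:3
Odd-degree vertices: F, K.

2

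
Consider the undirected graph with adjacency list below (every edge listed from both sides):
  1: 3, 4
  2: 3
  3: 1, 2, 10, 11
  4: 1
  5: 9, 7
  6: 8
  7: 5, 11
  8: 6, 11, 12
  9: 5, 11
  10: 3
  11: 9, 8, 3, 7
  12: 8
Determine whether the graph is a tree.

|V| = 12, |E| = 12.
A tree on 12 vertices has exactly 11 edges; this graph has 12, so it contains a cycle and is not a tree.

No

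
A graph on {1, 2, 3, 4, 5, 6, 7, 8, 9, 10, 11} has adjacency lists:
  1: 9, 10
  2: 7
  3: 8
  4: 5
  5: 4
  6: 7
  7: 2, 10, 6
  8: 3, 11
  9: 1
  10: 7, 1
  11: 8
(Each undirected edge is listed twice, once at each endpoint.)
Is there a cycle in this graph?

|V| = 11, |E| = 8, number of components = 3.
Since 8 = 11 - 3, the graph is a forest and contains no cycle.

No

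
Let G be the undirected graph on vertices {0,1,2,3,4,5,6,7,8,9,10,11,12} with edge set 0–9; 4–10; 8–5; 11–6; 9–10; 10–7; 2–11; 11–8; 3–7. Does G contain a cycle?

No

|V| = 13, |E| = 9, number of components = 4.
Since 9 = 13 - 4, the graph is a forest and contains no cycle.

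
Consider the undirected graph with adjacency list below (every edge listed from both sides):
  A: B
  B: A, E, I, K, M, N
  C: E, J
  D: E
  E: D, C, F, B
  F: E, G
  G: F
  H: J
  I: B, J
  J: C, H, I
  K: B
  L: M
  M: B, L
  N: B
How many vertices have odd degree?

8

Degrees: A:1, B:6, C:2, D:1, E:4, F:2, G:1, H:1, I:2, J:3, K:1, L:1, M:2, N:1
Odd-degree vertices: A, D, G, H, J, K, L, N.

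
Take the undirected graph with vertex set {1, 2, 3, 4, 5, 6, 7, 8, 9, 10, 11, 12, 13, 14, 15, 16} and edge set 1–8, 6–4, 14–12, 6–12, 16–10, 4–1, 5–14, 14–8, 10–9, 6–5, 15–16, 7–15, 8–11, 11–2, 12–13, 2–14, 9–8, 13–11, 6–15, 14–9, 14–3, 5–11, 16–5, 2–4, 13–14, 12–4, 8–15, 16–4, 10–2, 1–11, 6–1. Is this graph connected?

Yes

Starting from 1 and exploring outward reaches every vertex (1, 4, 11, 6, 8, 16, 2, 12, 5, 13, 15, 9, 14, 10, 7, 3); the graph is connected.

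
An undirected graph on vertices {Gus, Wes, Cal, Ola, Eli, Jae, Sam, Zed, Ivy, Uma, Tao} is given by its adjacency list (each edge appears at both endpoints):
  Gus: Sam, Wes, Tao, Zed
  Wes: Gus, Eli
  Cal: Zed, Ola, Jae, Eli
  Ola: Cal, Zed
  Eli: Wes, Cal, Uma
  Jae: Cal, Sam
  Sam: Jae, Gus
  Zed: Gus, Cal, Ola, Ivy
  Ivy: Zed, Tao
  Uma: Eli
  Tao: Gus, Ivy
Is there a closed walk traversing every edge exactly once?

No

Degrees: Gus:4, Wes:2, Cal:4, Ola:2, Eli:3, Jae:2, Sam:2, Zed:4, Ivy:2, Uma:1, Tao:2
Eli, Uma have odd degree; an Eulerian circuit needs every degree to be even, so none exists.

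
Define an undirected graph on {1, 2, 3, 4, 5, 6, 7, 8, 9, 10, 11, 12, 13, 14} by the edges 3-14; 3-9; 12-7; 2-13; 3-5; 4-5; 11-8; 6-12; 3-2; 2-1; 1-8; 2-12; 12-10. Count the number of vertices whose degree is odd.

8

Degrees: 1:2, 2:4, 3:4, 4:1, 5:2, 6:1, 7:1, 8:2, 9:1, 10:1, 11:1, 12:4, 13:1, 14:1
Odd-degree vertices: 4, 6, 7, 9, 10, 11, 13, 14.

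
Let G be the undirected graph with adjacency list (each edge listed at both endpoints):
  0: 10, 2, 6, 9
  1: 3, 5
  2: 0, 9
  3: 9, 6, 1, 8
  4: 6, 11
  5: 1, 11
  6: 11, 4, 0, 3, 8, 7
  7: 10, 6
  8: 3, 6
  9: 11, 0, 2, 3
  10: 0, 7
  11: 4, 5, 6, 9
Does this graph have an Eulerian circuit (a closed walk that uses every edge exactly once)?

Degrees: 0:4, 1:2, 2:2, 3:4, 4:2, 5:2, 6:6, 7:2, 8:2, 9:4, 10:2, 11:4
Every vertex has even degree and the edges form a single connected piece, so an Eulerian circuit exists.

Yes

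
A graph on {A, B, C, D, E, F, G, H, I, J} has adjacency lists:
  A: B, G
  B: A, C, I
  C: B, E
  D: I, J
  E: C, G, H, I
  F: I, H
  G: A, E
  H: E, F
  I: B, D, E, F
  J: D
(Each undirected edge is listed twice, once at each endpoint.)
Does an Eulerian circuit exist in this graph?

Degrees: A:2, B:3, C:2, D:2, E:4, F:2, G:2, H:2, I:4, J:1
Vertices with odd degree: B, J. An Eulerian circuit requires all degrees even.

No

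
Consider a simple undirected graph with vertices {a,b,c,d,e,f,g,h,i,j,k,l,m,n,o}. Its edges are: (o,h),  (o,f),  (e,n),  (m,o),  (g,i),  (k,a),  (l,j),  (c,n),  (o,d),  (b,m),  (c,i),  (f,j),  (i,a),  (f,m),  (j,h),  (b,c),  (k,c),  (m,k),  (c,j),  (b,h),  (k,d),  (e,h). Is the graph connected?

Yes

Starting from a and exploring outward reaches every vertex (a, k, i, c, d, m, g, b, n, j, o, f, h, e, l); the graph is connected.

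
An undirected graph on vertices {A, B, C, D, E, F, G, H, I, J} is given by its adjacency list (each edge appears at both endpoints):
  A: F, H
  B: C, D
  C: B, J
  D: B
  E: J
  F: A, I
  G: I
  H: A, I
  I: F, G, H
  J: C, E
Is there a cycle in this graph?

The graph has 10 vertices, 9 edges, and 2 connected components.
Since 9 > 10 - 2, a cycle must exist; for instance A-H-I-F-A.

Yes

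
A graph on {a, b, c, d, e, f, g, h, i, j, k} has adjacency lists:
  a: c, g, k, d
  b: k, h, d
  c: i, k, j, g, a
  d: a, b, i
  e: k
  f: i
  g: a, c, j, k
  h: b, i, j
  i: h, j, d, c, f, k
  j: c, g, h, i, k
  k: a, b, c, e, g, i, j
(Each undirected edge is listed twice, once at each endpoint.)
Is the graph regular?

No

Degrees: a:4, b:3, c:5, d:3, e:1, f:1, g:4, h:3, i:6, j:5, k:7
Degrees are not all equal (e.g. deg(e)=1 but deg(k)=7); not regular.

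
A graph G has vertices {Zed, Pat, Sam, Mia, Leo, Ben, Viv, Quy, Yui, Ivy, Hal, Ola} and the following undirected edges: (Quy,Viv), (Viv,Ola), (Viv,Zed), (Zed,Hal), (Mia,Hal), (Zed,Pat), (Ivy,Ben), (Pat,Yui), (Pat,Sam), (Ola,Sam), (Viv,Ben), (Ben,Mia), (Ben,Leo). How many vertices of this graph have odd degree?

Degrees: Zed:3, Pat:3, Sam:2, Mia:2, Leo:1, Ben:4, Viv:4, Quy:1, Yui:1, Ivy:1, Hal:2, Ola:2
Odd-degree vertices: Zed, Pat, Leo, Quy, Yui, Ivy.

6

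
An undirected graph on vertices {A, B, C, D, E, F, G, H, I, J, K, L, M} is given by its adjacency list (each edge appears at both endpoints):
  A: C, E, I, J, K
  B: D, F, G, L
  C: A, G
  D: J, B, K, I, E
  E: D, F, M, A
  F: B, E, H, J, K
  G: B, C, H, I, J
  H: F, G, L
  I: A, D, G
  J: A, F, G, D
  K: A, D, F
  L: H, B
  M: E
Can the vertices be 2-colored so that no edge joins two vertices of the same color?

Color {B, C, E, H, I, J, K} black and {A, D, F, G, L, M} white. No edge joins two same-colored vertices, so the graph is bipartite.

Yes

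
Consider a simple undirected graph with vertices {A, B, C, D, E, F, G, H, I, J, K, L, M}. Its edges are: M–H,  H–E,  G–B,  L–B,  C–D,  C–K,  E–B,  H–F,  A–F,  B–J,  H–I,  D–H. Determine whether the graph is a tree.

The graph has 13 vertices and 12 edges.
It is connected with exactly 12 edges, hence acyclic — it is a tree.

Yes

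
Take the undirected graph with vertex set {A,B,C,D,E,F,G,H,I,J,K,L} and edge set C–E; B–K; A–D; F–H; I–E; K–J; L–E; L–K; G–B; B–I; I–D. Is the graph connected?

Component: {F, H}
Component: {A, B, C, D, E, G, I, J, K, L}
No edge joins these 2 groups, so the graph is disconnected.

No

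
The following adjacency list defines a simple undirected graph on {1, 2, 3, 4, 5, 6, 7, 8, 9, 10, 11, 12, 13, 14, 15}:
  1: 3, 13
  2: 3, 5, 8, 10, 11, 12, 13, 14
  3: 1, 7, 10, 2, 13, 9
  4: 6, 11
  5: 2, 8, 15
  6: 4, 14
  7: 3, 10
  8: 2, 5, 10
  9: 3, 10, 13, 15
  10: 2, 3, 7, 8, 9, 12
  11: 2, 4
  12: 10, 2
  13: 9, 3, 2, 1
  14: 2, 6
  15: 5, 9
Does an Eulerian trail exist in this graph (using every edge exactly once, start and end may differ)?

Yes

Degrees: 1:2, 2:8, 3:6, 4:2, 5:3, 6:2, 7:2, 8:3, 9:4, 10:6, 11:2, 12:2, 13:4, 14:2, 15:2
Odd-degree vertices: 5, 8 (2 total).
The non-isolated vertices are connected and exactly 2 have odd degree, so an Eulerian trail exists (from 5 to 8).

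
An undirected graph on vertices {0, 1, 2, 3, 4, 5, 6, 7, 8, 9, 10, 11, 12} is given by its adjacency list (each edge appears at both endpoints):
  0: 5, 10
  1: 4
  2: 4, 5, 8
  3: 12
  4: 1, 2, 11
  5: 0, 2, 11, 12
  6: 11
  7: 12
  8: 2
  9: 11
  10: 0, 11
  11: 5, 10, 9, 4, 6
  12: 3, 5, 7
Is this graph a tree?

No

The graph has 13 vertices and 14 edges.
Connected but with 14 > 12 edges, so it has a cycle and is not a tree.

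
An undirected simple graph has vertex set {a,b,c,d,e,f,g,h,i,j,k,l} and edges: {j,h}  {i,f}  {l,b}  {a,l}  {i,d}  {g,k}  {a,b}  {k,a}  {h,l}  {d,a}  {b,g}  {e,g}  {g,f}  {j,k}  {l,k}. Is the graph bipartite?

The cycle k-a-l-k has length 3, which is odd, so the graph is not bipartite.

No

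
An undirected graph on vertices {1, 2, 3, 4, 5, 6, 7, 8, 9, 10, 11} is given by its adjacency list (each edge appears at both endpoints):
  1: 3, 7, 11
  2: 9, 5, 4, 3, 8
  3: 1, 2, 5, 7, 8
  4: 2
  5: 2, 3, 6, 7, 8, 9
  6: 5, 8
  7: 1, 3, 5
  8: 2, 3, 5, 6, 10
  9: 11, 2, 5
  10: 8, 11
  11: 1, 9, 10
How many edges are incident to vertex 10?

Neighbors of 10: 8, 11.

2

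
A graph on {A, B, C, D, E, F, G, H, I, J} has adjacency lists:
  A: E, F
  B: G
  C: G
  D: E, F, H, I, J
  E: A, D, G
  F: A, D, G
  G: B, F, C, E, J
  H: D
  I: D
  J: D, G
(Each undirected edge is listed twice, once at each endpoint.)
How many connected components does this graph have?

Component: {A, B, C, D, E, F, G, H, I, J}

1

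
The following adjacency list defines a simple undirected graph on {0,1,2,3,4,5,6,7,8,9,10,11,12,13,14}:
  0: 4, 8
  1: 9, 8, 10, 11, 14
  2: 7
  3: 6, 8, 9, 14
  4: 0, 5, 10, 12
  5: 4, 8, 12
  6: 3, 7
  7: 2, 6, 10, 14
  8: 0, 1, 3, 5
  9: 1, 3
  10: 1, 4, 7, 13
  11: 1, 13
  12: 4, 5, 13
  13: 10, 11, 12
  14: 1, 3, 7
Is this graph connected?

A breadth-first search from 0 visits 0, 8, 4, 1, 3, 5, 10, 12, 9, 14, 11, 6, 13, 7, 2 — all 15 vertices — so the graph is connected.

Yes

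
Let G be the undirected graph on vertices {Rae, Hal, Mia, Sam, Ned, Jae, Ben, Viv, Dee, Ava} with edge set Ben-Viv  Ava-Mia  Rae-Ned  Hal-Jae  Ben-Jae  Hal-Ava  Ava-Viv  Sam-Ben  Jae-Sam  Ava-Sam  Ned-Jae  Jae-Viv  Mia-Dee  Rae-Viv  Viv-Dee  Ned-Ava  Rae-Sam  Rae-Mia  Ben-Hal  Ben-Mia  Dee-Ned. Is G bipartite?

Jae-Ben-Viv-Jae is an odd cycle (length 3), and a bipartite graph can contain only even cycles.

No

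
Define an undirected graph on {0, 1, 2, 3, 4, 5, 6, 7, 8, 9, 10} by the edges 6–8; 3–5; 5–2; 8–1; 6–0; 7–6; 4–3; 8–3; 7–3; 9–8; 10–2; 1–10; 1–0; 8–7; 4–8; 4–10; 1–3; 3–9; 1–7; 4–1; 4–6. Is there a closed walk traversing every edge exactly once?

No

Degrees: 0:2, 1:6, 2:2, 3:6, 4:5, 5:2, 6:4, 7:4, 8:6, 9:2, 10:3
Vertices with odd degree: 4, 10. An Eulerian circuit requires all degrees even.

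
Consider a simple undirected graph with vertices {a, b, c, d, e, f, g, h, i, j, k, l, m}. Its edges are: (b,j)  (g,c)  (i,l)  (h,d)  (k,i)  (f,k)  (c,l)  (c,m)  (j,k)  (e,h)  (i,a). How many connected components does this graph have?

2

Component: {d, e, h}
Component: {a, b, c, f, g, i, j, k, l, m}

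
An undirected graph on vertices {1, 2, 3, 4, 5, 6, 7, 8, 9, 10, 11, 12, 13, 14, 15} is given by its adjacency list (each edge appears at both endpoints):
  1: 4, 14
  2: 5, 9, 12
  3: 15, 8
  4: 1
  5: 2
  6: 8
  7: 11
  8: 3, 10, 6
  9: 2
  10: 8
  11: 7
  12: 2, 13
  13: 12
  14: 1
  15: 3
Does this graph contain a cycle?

No

|V| = 15, |E| = 11, number of components = 4.
A forest on 15 vertices with 4 components has exactly 11 edges, which matches — so no cycle.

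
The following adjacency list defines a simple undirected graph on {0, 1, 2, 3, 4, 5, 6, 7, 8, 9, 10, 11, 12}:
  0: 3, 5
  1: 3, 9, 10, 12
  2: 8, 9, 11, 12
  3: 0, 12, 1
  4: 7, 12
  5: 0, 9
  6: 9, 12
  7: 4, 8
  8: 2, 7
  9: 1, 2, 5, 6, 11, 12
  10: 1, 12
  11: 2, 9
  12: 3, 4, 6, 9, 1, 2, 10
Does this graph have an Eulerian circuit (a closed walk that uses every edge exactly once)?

Degrees: 0:2, 1:4, 2:4, 3:3, 4:2, 5:2, 6:2, 7:2, 8:2, 9:6, 10:2, 11:2, 12:7
3, 12 have odd degree; an Eulerian circuit needs every degree to be even, so none exists.

No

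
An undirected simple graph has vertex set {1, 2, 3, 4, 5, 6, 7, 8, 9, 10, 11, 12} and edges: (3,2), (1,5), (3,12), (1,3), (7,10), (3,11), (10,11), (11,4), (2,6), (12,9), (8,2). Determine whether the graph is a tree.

The graph has 12 vertices and 11 edges.
It is connected with exactly 11 edges, hence acyclic — it is a tree.

Yes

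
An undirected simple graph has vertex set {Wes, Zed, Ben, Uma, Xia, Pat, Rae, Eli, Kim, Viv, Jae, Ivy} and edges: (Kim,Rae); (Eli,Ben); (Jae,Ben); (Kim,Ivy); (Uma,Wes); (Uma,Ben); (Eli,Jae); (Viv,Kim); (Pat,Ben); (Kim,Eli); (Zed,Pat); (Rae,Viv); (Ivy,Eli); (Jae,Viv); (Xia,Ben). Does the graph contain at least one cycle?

|V| = 12, |E| = 15, number of components = 1.
Since 15 > 12 - 1, a cycle must exist; for instance Eli-Kim-Ivy-Eli.

Yes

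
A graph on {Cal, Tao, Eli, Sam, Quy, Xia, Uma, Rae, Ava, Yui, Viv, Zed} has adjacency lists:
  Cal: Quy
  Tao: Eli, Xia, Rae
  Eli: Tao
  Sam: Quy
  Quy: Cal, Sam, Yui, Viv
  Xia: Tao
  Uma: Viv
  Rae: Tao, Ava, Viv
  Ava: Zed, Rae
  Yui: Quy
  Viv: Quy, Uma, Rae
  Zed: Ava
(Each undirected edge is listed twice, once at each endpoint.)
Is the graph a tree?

Yes

|V| = 12, |E| = 11.
Connected and |E| = |V| - 1, which characterizes a tree.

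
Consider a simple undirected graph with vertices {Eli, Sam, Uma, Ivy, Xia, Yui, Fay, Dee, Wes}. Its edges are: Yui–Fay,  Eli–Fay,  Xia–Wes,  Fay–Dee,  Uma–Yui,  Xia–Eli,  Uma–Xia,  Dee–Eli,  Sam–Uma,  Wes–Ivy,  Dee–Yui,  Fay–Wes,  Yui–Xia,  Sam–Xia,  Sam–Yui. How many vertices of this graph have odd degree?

Degrees: Eli:3, Sam:3, Uma:3, Ivy:1, Xia:5, Yui:5, Fay:4, Dee:3, Wes:3
Odd-degree vertices: Eli, Sam, Uma, Ivy, Xia, Yui, Dee, Wes.

8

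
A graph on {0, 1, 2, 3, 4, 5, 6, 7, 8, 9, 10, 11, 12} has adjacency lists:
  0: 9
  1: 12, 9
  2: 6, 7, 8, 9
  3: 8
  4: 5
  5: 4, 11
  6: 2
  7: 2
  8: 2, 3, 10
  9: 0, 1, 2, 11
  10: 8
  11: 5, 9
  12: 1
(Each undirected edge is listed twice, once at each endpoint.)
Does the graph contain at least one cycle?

No

|V| = 13, |E| = 12, number of components = 1.
A forest on 13 vertices with 1 component has exactly 12 edges, which matches — so no cycle.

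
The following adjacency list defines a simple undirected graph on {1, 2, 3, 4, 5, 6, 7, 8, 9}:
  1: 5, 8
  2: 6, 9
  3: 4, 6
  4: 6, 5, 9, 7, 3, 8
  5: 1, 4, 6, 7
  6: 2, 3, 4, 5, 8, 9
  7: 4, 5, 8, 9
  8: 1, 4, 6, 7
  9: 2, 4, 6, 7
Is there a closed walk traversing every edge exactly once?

Yes

Degrees: 1:2, 2:2, 3:2, 4:6, 5:4, 6:6, 7:4, 8:4, 9:4
All degrees are even and the non-isolated vertices are connected — an Eulerian circuit exists.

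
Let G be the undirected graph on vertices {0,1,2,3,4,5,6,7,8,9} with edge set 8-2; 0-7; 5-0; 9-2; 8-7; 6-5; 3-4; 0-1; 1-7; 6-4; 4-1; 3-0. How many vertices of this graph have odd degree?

4

Degrees: 0:4, 1:3, 2:2, 3:2, 4:3, 5:2, 6:2, 7:3, 8:2, 9:1
Odd-degree vertices: 1, 4, 7, 9.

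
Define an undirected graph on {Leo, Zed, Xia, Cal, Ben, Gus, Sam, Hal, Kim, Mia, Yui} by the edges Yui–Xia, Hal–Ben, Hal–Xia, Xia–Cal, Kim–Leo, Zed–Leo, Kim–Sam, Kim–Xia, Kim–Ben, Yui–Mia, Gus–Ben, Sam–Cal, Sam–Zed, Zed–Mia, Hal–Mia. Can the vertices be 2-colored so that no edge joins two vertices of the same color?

Color {Zed, Cal, Gus, Hal, Kim, Yui} black and {Leo, Xia, Ben, Sam, Mia} white. No edge joins two same-colored vertices, so the graph is bipartite.

Yes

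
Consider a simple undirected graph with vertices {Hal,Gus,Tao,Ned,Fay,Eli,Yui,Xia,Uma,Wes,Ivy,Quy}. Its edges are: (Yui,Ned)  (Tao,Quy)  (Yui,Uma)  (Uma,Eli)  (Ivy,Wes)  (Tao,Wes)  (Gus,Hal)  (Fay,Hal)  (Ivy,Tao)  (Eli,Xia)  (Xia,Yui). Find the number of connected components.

3

Component: {Hal, Gus, Fay}
Component: {Tao, Wes, Ivy, Quy}
Component: {Ned, Eli, Yui, Xia, Uma}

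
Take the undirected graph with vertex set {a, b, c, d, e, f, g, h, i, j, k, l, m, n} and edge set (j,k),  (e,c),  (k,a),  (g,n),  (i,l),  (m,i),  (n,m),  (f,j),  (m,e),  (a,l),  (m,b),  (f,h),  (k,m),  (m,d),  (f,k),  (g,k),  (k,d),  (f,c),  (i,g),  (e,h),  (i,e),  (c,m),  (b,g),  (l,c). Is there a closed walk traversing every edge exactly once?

No

Degrees: a:2, b:2, c:4, d:2, e:4, f:4, g:4, h:2, i:4, j:2, k:6, l:3, m:7, n:2
l, m have odd degree; an Eulerian circuit needs every degree to be even, so none exists.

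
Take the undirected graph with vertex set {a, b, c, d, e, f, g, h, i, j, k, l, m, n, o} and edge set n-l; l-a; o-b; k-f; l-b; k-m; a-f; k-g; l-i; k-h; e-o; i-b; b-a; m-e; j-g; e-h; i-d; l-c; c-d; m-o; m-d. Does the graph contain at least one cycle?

Yes

The graph has 15 vertices, 21 edges, and 1 connected component.
One cycle is a-l-i-d-m-k-f-a.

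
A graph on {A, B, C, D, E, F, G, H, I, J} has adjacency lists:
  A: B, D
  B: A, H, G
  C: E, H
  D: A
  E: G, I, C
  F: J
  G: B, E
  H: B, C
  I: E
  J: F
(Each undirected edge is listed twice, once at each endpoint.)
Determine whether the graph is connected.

Component: {F, J}
Component: {A, B, C, D, E, G, H, I}
There are 2 separate components, so the graph is not connected.

No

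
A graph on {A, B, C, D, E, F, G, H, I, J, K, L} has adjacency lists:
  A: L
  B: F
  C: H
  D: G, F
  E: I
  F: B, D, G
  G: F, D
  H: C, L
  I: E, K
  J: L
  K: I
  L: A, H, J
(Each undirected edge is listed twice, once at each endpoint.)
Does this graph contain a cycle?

Yes

|V| = 12, |E| = 10, number of components = 3.
One cycle is F-G-D-F.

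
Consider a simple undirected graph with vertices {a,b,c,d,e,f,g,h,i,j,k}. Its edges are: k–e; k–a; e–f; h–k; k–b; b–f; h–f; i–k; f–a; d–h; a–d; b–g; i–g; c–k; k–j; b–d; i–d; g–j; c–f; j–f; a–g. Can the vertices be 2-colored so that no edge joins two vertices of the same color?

Yes

Partition the vertices as {d, f, g, k} vs {a, b, c, e, h, i, j}. Each listed edge has one endpoint in each part, so the graph is bipartite.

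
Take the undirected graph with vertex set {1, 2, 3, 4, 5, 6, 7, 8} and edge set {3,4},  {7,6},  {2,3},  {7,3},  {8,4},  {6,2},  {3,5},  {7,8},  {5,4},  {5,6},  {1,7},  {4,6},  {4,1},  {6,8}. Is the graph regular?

Degrees: 1:2, 2:2, 3:4, 4:5, 5:3, 6:5, 7:4, 8:3
Vertex 1 has degree 2 while 4 has degree 5, so the graph is not regular.

No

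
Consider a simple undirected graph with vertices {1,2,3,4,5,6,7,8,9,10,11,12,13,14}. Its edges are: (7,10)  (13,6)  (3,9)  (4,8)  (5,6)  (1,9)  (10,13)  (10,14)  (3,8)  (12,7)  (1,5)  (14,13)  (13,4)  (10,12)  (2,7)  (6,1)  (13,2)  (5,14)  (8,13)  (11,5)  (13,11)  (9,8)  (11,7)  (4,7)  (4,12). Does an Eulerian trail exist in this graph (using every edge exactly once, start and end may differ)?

No

Degrees: 1:3, 2:2, 3:2, 4:4, 5:4, 6:3, 7:5, 8:4, 9:3, 10:4, 11:3, 12:3, 13:7, 14:3
Odd-degree vertices: 1, 6, 7, 9, 11, 12, 13, 14 (8 total).
With 8 odd-degree vertices (more than two), no single trail can use every edge.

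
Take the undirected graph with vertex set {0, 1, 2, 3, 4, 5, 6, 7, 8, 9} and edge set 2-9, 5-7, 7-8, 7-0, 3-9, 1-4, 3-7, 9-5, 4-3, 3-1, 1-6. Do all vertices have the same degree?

No

Degrees: 0:1, 1:3, 2:1, 3:4, 4:2, 5:2, 6:1, 7:4, 8:1, 9:3
Vertex 0 has degree 1 while 3 has degree 4, so the graph is not regular.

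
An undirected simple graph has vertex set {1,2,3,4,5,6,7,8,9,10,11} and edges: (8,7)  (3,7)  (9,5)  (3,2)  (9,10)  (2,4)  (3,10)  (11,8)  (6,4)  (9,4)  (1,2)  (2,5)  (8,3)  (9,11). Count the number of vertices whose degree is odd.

Degrees: 1:1, 2:4, 3:4, 4:3, 5:2, 6:1, 7:2, 8:3, 9:4, 10:2, 11:2
Odd-degree vertices: 1, 4, 6, 8.

4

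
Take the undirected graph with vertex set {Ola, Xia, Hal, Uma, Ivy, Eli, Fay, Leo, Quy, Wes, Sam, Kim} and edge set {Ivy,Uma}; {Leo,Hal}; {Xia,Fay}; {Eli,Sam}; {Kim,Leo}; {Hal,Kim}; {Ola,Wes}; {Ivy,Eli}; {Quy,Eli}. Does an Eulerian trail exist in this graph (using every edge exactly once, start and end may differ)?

Degrees: Ola:1, Xia:1, Hal:2, Uma:1, Ivy:2, Eli:3, Fay:1, Leo:2, Quy:1, Wes:1, Sam:1, Kim:2
Odd-degree vertices: Ola, Xia, Uma, Eli, Fay, Quy, Wes, Sam (8 total).
An Eulerian trail requires 0 or 2 odd-degree vertices; here there are 8.

No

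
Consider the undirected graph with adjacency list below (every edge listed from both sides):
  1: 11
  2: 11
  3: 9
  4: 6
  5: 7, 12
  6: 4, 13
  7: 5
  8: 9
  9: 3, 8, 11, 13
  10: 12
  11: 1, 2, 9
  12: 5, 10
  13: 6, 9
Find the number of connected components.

2

Component: {5, 7, 10, 12}
Component: {1, 2, 3, 4, 6, 8, 9, 11, 13}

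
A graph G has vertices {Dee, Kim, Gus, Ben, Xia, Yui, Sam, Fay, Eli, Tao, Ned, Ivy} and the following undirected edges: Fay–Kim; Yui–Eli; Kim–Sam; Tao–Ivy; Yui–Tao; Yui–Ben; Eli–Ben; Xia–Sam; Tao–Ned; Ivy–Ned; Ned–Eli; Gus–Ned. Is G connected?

Component: {Dee}
Component: {Kim, Xia, Sam, Fay}
Component: {Gus, Ben, Yui, Eli, Tao, Ned, Ivy}
There are 3 separate components, so the graph is not connected.

No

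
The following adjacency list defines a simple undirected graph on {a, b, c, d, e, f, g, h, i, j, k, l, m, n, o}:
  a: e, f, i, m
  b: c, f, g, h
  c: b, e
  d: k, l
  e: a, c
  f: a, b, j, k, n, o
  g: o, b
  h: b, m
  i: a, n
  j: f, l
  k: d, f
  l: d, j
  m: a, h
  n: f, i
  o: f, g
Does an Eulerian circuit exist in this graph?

Yes

Degrees: a:4, b:4, c:2, d:2, e:2, f:6, g:2, h:2, i:2, j:2, k:2, l:2, m:2, n:2, o:2
Every vertex has even degree and the edges form a single connected piece, so an Eulerian circuit exists.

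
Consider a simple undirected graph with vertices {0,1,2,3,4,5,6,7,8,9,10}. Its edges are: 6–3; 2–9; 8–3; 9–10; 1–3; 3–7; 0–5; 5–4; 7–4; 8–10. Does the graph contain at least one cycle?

No

|V| = 11, |E| = 10, number of components = 1.
Since 10 = 11 - 1, the graph is a forest and contains no cycle.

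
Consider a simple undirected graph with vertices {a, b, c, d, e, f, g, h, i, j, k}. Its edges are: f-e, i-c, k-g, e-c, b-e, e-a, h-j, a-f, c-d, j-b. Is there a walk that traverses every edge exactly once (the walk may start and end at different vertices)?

Degrees: a:2, b:2, c:3, d:1, e:4, f:2, g:1, h:1, i:1, j:2, k:1
Odd-degree vertices: c, d, g, h, i, k (6 total).
An Eulerian trail requires 0 or 2 odd-degree vertices; here there are 6.

No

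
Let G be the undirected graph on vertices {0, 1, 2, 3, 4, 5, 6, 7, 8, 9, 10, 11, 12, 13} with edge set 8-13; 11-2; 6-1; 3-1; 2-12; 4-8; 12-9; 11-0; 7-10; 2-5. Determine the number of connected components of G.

Component: {7, 10}
Component: {1, 3, 6}
Component: {4, 8, 13}
Component: {0, 2, 5, 9, 11, 12}

4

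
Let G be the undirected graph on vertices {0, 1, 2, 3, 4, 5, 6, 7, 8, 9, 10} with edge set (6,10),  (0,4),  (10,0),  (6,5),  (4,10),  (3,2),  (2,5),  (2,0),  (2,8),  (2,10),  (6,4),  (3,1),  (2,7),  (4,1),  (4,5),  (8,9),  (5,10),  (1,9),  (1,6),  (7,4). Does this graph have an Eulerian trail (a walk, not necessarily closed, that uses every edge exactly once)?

Yes

Degrees: 0:3, 1:4, 2:6, 3:2, 4:6, 5:4, 6:4, 7:2, 8:2, 9:2, 10:5
Odd-degree vertices: 0, 10 (2 total).
With 2 odd-degree vertices and all edges in one connected piece, an Eulerian trail exists (from 0 to 10).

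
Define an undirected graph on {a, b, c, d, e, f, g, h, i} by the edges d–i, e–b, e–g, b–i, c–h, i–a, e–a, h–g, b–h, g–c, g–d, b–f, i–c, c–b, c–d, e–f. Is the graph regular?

Degrees: a:2, b:5, c:5, d:3, e:4, f:2, g:4, h:3, i:4
Vertex a has degree 2 while b has degree 5, so the graph is not regular.

No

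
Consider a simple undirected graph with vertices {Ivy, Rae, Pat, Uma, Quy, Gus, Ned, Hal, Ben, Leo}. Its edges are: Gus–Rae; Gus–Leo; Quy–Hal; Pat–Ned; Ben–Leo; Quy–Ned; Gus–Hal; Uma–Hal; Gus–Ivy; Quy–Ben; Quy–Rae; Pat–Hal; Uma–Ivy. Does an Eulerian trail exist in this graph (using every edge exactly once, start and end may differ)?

Degrees: Ivy:2, Rae:2, Pat:2, Uma:2, Quy:4, Gus:4, Ned:2, Hal:4, Ben:2, Leo:2
Odd-degree vertices: none (0 total).
With 0 odd-degree vertices and all edges in one connected piece, an Eulerian trail exists.

Yes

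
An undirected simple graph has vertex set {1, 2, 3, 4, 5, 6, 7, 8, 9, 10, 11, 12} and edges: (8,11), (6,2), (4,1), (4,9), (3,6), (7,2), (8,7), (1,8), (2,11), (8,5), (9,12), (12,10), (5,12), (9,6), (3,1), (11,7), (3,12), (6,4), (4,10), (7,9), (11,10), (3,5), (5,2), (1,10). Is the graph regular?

Degrees: 1:4, 2:4, 3:4, 4:4, 5:4, 6:4, 7:4, 8:4, 9:4, 10:4, 11:4, 12:4
Every vertex has degree 4, so the graph is 4-regular.

Yes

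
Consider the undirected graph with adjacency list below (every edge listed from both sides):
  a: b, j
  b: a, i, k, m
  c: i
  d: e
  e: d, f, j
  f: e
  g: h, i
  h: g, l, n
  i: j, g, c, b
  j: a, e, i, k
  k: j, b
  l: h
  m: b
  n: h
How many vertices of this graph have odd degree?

Degrees: a:2, b:4, c:1, d:1, e:3, f:1, g:2, h:3, i:4, j:4, k:2, l:1, m:1, n:1
Odd-degree vertices: c, d, e, f, h, l, m, n.

8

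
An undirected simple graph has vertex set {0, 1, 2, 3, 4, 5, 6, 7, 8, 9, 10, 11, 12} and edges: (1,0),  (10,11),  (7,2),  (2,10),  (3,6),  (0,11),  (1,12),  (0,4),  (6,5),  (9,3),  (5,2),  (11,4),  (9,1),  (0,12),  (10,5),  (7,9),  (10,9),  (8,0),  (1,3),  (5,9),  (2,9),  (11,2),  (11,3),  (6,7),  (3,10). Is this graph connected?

Yes

Starting from 0 and exploring outward reaches every vertex (0, 11, 12, 8, 1, 4, 3, 10, 2, 9, 6, 5, 7); the graph is connected.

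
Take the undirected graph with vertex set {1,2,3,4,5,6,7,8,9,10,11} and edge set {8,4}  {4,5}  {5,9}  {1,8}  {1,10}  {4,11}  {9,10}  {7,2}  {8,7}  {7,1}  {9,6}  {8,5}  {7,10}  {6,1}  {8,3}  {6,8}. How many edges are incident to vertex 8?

Neighbors of 8: 1, 3, 4, 5, 6, 7.

6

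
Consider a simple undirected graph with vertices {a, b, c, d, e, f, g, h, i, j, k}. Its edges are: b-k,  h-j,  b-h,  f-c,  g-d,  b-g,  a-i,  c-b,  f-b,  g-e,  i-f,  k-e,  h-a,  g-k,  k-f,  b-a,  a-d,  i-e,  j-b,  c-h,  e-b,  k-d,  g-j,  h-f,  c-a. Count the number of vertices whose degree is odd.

Degrees: a:5, b:8, c:4, d:3, e:4, f:5, g:5, h:5, i:3, j:3, k:5
Odd-degree vertices: a, d, f, g, h, i, j, k.

8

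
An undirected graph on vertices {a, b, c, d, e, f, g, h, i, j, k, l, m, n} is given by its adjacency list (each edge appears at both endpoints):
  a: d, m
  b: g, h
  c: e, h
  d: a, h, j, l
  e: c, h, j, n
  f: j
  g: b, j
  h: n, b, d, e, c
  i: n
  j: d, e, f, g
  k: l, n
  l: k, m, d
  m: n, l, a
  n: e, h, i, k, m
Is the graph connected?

Starting from a and exploring outward reaches every vertex (a, d, m, h, l, j, n, c, b, e, k, f, g, i); the graph is connected.

Yes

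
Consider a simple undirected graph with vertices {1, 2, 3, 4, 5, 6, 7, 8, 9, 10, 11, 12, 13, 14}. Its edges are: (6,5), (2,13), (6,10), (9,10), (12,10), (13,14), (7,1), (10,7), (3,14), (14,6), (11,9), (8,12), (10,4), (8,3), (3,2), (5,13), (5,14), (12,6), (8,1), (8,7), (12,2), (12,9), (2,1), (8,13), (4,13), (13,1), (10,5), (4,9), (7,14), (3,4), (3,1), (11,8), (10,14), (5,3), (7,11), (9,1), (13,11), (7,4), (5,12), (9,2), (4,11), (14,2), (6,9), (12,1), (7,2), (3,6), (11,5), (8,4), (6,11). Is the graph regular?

Yes

Degrees: 1:7, 2:7, 3:7, 4:7, 5:7, 6:7, 7:7, 8:7, 9:7, 10:7, 11:7, 12:7, 13:7, 14:7
All degrees equal 7; the graph is regular.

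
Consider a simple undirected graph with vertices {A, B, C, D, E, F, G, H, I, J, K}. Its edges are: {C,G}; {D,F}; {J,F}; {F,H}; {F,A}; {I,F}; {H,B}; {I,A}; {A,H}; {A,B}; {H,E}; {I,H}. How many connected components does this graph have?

Component: {K}
Component: {C, G}
Component: {A, B, D, E, F, H, I, J}

3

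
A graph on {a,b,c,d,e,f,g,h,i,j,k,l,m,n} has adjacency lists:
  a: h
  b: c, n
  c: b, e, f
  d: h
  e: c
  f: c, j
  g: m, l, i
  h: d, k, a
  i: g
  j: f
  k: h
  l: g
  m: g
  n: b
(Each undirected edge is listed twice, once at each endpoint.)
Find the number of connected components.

Component: {a, d, h, k}
Component: {g, i, l, m}
Component: {b, c, e, f, j, n}

3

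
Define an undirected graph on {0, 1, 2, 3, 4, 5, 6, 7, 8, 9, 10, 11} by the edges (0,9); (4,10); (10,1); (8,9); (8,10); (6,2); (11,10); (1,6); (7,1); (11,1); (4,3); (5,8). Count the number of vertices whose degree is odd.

Degrees: 0:1, 1:4, 2:1, 3:1, 4:2, 5:1, 6:2, 7:1, 8:3, 9:2, 10:4, 11:2
Odd-degree vertices: 0, 2, 3, 5, 7, 8.

6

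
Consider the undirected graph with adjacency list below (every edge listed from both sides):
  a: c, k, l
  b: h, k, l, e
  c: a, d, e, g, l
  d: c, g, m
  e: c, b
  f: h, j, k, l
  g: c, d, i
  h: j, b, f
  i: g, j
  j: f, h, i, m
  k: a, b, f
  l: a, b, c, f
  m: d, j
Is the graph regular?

Degrees: a:3, b:4, c:5, d:3, e:2, f:4, g:3, h:3, i:2, j:4, k:3, l:4, m:2
Vertex e has degree 2 while c has degree 5, so the graph is not regular.

No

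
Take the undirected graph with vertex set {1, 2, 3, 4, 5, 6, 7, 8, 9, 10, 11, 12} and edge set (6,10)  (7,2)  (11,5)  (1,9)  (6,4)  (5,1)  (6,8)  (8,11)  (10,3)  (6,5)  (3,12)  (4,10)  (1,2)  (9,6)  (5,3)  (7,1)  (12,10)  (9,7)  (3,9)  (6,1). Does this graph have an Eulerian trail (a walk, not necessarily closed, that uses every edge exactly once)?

Degrees: 1:5, 2:2, 3:4, 4:2, 5:4, 6:6, 7:3, 8:2, 9:4, 10:4, 11:2, 12:2
Odd-degree vertices: 1, 7 (2 total).
The non-isolated vertices are connected and exactly 2 have odd degree, so an Eulerian trail exists (from 1 to 7).

Yes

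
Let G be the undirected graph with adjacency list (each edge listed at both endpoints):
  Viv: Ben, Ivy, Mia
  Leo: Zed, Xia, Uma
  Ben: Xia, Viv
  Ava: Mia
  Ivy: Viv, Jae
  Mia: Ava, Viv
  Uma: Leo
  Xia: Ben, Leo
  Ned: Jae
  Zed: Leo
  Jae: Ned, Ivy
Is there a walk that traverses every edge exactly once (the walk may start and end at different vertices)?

No

Degrees: Viv:3, Leo:3, Ben:2, Ava:1, Ivy:2, Mia:2, Uma:1, Xia:2, Ned:1, Zed:1, Jae:2
Odd-degree vertices: Viv, Leo, Ava, Uma, Ned, Zed (6 total).
With 6 odd-degree vertices (more than two), no single trail can use every edge.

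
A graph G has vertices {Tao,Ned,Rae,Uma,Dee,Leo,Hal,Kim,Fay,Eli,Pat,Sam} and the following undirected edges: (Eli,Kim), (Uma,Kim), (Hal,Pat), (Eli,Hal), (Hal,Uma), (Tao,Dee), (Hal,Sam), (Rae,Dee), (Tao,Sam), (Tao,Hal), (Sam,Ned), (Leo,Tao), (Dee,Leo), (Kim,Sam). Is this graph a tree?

No

|V| = 12, |E| = 14.
It is not connected, so it is not a tree.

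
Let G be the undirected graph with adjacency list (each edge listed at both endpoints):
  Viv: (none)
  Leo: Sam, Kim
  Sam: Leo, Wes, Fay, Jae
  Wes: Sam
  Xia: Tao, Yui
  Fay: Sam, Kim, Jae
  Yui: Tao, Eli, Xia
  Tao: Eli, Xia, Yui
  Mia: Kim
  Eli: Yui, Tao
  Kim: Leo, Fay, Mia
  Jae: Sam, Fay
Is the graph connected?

No

Component: {Viv}
Component: {Xia, Yui, Tao, Eli}
Component: {Leo, Sam, Wes, Fay, Mia, Kim, Jae}
There are 3 separate components, so the graph is not connected.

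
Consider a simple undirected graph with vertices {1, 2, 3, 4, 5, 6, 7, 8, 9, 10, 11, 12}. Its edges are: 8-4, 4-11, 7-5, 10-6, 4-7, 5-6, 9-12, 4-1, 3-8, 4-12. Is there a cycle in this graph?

No

|V| = 12, |E| = 10, number of components = 2.
A forest on 12 vertices with 2 components has exactly 10 edges, which matches — so no cycle.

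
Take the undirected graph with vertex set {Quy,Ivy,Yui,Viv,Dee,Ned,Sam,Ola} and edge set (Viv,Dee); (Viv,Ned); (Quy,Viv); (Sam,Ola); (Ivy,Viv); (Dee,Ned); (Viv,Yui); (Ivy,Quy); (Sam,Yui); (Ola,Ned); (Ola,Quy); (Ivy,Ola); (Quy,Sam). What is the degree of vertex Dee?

Neighbors of Dee: Viv, Ned.

2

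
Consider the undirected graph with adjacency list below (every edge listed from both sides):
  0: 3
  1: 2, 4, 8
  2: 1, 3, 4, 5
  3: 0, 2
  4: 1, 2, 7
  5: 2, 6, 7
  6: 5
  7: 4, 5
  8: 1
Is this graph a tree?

The graph has 9 vertices and 10 edges.
Connected but with 10 > 8 edges, so it has a cycle and is not a tree.

No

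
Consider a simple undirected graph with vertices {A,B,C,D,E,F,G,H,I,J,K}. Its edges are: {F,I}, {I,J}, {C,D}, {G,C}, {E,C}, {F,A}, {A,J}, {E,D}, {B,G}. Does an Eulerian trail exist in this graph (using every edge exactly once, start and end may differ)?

No

Degrees: A:2, B:1, C:3, D:2, E:2, F:2, G:2, H:0, I:2, J:2, K:0
Odd-degree vertices: B, C (2 total).
The edges lie in more than one component, so no single trail can cover them all.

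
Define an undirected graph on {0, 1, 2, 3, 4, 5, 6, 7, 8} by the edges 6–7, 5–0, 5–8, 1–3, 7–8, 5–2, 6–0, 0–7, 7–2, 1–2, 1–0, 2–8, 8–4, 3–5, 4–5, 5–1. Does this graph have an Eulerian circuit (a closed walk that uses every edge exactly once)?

Degrees: 0:4, 1:4, 2:4, 3:2, 4:2, 5:6, 6:2, 7:4, 8:4
Every vertex has even degree and the edges form a single connected piece, so an Eulerian circuit exists.

Yes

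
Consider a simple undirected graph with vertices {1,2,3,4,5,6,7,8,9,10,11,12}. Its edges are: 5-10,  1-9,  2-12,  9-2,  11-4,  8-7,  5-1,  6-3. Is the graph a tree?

|V| = 12, |E| = 8.
It is not connected, so it is not a tree.

No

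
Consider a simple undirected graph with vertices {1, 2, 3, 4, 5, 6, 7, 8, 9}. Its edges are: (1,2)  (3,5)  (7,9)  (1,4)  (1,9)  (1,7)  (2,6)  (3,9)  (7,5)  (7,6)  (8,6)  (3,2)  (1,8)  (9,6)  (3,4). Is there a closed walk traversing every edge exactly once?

No

Degrees: 1:5, 2:3, 3:4, 4:2, 5:2, 6:4, 7:4, 8:2, 9:4
1, 2 have odd degree; an Eulerian circuit needs every degree to be even, so none exists.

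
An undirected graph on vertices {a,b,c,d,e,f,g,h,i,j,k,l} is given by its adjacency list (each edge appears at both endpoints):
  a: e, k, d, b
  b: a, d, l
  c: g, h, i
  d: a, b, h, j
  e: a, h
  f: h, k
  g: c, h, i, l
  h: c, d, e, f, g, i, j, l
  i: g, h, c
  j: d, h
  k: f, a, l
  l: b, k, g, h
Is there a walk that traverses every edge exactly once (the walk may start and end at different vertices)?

Degrees: a:4, b:3, c:3, d:4, e:2, f:2, g:4, h:8, i:3, j:2, k:3, l:4
Odd-degree vertices: b, c, i, k (4 total).
An Eulerian trail requires 0 or 2 odd-degree vertices; here there are 4.

No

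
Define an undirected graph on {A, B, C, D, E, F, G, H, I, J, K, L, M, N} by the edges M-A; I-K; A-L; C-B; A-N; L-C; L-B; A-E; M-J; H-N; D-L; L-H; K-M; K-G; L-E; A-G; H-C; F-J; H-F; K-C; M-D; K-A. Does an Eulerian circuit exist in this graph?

No

Degrees: A:6, B:2, C:4, D:2, E:2, F:2, G:2, H:4, I:1, J:2, K:5, L:6, M:4, N:2
I, K have odd degree; an Eulerian circuit needs every degree to be even, so none exists.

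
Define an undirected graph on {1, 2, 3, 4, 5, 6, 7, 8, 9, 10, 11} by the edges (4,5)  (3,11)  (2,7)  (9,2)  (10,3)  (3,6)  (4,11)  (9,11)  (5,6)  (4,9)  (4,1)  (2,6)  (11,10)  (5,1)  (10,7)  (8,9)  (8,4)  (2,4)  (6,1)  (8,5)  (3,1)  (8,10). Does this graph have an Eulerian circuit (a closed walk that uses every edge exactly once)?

Yes

Degrees: 1:4, 2:4, 3:4, 4:6, 5:4, 6:4, 7:2, 8:4, 9:4, 10:4, 11:4
All degrees are even and the non-isolated vertices are connected — an Eulerian circuit exists.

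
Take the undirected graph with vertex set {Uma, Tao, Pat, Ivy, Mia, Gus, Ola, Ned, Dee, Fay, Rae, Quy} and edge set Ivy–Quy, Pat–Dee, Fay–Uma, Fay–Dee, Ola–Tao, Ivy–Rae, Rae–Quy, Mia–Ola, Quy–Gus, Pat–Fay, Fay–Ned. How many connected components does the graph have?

Component: {Tao, Mia, Ola}
Component: {Ivy, Gus, Rae, Quy}
Component: {Uma, Pat, Ned, Dee, Fay}

3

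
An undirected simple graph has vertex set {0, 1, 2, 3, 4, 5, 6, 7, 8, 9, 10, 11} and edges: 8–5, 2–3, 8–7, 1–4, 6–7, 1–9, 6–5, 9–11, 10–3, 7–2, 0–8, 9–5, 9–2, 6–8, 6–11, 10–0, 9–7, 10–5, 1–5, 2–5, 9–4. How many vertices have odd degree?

Degrees: 0:2, 1:3, 2:4, 3:2, 4:2, 5:6, 6:4, 7:4, 8:4, 9:6, 10:3, 11:2
Odd-degree vertices: 1, 10.

2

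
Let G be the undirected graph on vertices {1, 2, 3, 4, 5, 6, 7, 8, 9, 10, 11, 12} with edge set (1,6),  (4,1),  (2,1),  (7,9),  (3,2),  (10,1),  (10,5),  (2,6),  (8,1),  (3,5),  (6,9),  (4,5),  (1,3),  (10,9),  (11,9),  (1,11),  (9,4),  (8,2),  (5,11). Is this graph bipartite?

No

The cycle 1-2-3-1 has length 3, which is odd, so the graph is not bipartite.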